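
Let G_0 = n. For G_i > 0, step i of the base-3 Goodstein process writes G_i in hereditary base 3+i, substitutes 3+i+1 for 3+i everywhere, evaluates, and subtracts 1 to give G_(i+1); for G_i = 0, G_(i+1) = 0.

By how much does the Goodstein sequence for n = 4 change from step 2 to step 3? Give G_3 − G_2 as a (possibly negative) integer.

-1

base 3: 4 = 3 + 1; at 4: 4 + 1 = 5; next = 4
base 4: 4 = 4; at 5: 5 = 5; next = 4
base 5: 4 = 4; at 6: 4 = 4; next = 3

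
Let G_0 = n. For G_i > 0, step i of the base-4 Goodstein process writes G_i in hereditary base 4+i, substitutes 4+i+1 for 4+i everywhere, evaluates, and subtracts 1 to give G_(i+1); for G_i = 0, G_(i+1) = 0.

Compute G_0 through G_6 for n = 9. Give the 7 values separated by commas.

step 0: 9 = 2·4 + 1; sub 5 for 4: 2·5 + 1; = 11; G_1 = 11−1 = 10
step 1: 10 = 2·5; sub 6 for 5: 2·6; = 12; G_2 = 12−1 = 11
step 2: 11 = 6 + 5; sub 7 for 6: 7 + 5; = 12; G_3 = 12−1 = 11
step 3: 11 = 7 + 4; sub 8 for 7: 8 + 4; = 12; G_4 = 12−1 = 11
step 4: 11 = 8 + 3; sub 9 for 8: 9 + 3; = 12; G_5 = 12−1 = 11
step 5: 11 = 9 + 2; sub 10 for 9: 10 + 2; = 12; G_6 = 12−1 = 11

9, 10, 11, 11, 11, 11, 11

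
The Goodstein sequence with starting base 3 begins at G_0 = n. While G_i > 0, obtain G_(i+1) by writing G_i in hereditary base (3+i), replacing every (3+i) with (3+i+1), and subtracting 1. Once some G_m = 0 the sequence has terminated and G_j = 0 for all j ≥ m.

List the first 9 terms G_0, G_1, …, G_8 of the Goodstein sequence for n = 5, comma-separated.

step 0: 5 = 3 + 2; sub 4 for 3: 4 + 2; = 6; G_1 = 6−1 = 5
step 1: 5 = 4 + 1; sub 5 for 4: 5 + 1; = 6; G_2 = 6−1 = 5
step 2: 5 = 5; sub 6 for 5: 6; = 6; G_3 = 6−1 = 5
step 3: 5 = 5; sub 7 for 6: 5; = 5; G_4 = 5−1 = 4
step 4: 4 = 4; sub 8 for 7: 4; = 4; G_5 = 4−1 = 3
step 5: 3 = 3; sub 9 for 8: 3; = 3; G_6 = 3−1 = 2
step 6: 2 = 2; sub 10 for 9: 2; = 2; G_7 = 2−1 = 1
step 7: 1 = 1; sub 11 for 10: 1; = 1; G_8 = 1−1 = 0

5, 5, 5, 5, 4, 3, 2, 1, 0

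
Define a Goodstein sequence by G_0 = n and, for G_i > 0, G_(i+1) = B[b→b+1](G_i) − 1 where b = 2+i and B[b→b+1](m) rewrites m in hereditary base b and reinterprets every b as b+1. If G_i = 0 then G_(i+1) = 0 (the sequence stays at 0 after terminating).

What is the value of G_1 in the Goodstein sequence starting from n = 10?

G_0 = 10. HB_2(10) = 2^(2 + 1) + 2. Bump = 84. G_1 = 83.
G_1 = 83. HB_3(83) = 3^(3 + 1) + 2. Bump = 1026. G_2 = 1025.

83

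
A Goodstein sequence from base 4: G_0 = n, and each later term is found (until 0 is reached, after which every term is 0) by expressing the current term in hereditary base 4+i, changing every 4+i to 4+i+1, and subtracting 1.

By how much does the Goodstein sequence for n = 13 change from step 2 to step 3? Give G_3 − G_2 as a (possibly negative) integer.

1

G_0 = 13. HB_4(13) = 3·4 + 1. Bump = 16. G_1 = 15.
G_1 = 15. HB_5(15) = 3·5. Bump = 18. G_2 = 17.
G_2 = 17. HB_6(17) = 2·6 + 5. Bump = 19. G_3 = 18.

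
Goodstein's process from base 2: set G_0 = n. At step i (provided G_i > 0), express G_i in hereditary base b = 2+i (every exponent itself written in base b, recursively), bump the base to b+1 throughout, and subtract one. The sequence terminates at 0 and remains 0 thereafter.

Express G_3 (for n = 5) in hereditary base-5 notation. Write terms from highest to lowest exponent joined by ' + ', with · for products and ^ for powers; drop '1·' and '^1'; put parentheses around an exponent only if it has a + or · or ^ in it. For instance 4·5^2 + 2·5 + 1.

G_0 = 5. HB_2(5) = 2^2 + 1. Bump = 28. G_1 = 27.
G_1 = 27. HB_3(27) = 3^3. Bump = 256. G_2 = 255.
G_2 = 255. HB_4(255) = 3·4^3 + 3·4^2 + 3·4 + 3. Bump = 468. G_3 = 467.

3·5^3 + 3·5^2 + 3·5 + 2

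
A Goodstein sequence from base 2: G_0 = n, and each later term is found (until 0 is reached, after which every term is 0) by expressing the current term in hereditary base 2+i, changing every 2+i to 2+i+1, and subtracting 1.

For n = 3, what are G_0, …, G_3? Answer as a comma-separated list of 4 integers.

3, 3, 3, 2

base 2: 3 = 2 + 1; at 3: 3 + 1 = 4; next = 3
base 3: 3 = 3; at 4: 4 = 4; next = 3
base 4: 3 = 3; at 5: 3 = 3; next = 2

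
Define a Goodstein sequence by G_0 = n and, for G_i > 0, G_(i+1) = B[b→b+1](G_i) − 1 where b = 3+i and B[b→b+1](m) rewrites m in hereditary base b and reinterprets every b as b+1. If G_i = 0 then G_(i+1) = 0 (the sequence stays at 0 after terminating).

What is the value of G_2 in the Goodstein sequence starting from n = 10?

[0] 10 ≡ 3^2 + 1 (base 3). Lift 4: 17. −1: 16.
[1] 16 ≡ 4^2 (base 4). Lift 5: 25. −1: 24.

24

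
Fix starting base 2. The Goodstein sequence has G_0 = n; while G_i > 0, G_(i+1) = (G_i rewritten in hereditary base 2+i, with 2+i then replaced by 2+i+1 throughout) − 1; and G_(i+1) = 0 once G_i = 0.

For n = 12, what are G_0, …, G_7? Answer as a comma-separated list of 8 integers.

12, 107, 1065, 15685, 280019, 5764910, 134217867, 3486784574

base 2: 12 = 2^(2 + 1) + 2^2; at 3: 3^(3 + 1) + 3^3 = 108; next = 107
base 3: 107 = 3^(3 + 1) + 2·3^2 + 2·3 + 2; at 4: 4^(4 + 1) + 2·4^2 + 2·4 + 2 = 1066; next = 1065
base 4: 1065 = 4^(4 + 1) + 2·4^2 + 2·4 + 1; at 5: 5^(5 + 1) + 2·5^2 + 2·5 + 1 = 15686; next = 15685
base 5: 15685 = 5^(5 + 1) + 2·5^2 + 2·5; at 6: 6^(6 + 1) + 2·6^2 + 2·6 = 280020; next = 280019
base 6: 280019 = 6^(6 + 1) + 2·6^2 + 6 + 5; at 7: 7^(7 + 1) + 2·7^2 + 7 + 5 = 5764911; next = 5764910
base 7: 5764910 = 7^(7 + 1) + 2·7^2 + 7 + 4; at 8: 8^(8 + 1) + 2·8^2 + 8 + 4 = 134217868; next = 134217867
base 8: 134217867 = 8^(8 + 1) + 2·8^2 + 8 + 3; at 9: 9^(9 + 1) + 2·9^2 + 9 + 3 = 3486784575; next = 3486784574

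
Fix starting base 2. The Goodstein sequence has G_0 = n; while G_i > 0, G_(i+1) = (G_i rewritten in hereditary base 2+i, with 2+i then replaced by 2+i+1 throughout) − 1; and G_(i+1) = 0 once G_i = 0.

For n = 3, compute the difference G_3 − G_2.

3 —HB2→ 2 + 1 —bump→ 3 + 1 = 4 —(−1)→ 3
3 —HB3→ 3 —bump→ 4 = 4 —(−1)→ 3
3 —HB4→ 3 —bump→ 3 = 3 —(−1)→ 2

-1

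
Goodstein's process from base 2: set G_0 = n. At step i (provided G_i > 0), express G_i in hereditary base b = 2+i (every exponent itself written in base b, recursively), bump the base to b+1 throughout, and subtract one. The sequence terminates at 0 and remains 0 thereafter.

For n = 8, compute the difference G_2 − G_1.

473

[0] 8 ≡ 2^(2 + 1) (base 2). Lift 3: 81. −1: 80.
[1] 80 ≡ 2·3^3 + 2·3^2 + 2·3 + 2 (base 3). Lift 4: 554. −1: 553.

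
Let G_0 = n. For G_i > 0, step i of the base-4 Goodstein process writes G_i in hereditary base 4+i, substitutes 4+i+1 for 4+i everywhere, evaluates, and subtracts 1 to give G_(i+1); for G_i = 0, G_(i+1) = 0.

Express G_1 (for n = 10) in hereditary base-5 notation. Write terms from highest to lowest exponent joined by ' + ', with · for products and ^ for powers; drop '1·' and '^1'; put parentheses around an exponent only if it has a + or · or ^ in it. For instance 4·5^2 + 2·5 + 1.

(0) 10|_4 = 2·4 + 2 ↦ 2·5 + 2|_5 = 12 ⇒ 11
(1) 11|_5 = 2·5 + 1 ↦ 2·6 + 1|_6 = 13 ⇒ 12

2·5 + 1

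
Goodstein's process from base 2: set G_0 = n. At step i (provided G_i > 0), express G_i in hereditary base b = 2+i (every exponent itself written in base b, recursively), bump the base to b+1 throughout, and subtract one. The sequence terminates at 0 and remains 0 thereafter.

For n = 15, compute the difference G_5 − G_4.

6261751

base 2: 15 = 2^(2 + 1) + 2^2 + 2 + 1; at 3: 3^(3 + 1) + 3^3 + 3 + 1 = 112; next = 111
base 3: 111 = 3^(3 + 1) + 3^3 + 3; at 4: 4^(4 + 1) + 4^4 + 4 = 1284; next = 1283
base 4: 1283 = 4^(4 + 1) + 4^4 + 3; at 5: 5^(5 + 1) + 5^5 + 3 = 18753; next = 18752
base 5: 18752 = 5^(5 + 1) + 5^5 + 2; at 6: 6^(6 + 1) + 6^6 + 2 = 326594; next = 326593
base 6: 326593 = 6^(6 + 1) + 6^6 + 1; at 7: 7^(7 + 1) + 7^7 + 1 = 6588345; next = 6588344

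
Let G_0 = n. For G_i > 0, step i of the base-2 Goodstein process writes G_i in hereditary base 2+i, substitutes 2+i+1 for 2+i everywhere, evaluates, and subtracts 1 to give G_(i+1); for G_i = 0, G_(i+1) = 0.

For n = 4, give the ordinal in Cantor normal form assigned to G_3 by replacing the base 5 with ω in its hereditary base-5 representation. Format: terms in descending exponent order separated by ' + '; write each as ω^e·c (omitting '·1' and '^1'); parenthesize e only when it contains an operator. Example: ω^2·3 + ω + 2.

base 2: 4 = 2^2; at 3: 3^3 = 27; next = 26
base 3: 26 = 2·3^2 + 2·3 + 2; at 4: 2·4^2 + 2·4 + 2 = 42; next = 41
base 4: 41 = 2·4^2 + 2·4 + 1; at 5: 2·5^2 + 2·5 + 1 = 61; next = 60
base 5: 60 = 2·5^2 + 2·5; at 6: 2·6^2 + 2·6 = 84; next = 83

ω^2·2 + ω·2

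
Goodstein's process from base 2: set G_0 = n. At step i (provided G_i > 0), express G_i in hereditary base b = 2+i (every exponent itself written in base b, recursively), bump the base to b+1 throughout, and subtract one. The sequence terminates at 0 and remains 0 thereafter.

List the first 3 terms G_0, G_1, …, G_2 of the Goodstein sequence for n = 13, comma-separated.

13, 108, 1279

G_0=13  [base 2] 2^(2 + 1) + 2^2 + 1  →[2↦3]→  3^(3 + 1) + 3^3 + 1 = 109  −1 ⇒ G_1=108
G_1=108  [base 3] 3^(3 + 1) + 3^3  →[3↦4]→  4^(4 + 1) + 4^4 = 1280  −1 ⇒ G_2=1279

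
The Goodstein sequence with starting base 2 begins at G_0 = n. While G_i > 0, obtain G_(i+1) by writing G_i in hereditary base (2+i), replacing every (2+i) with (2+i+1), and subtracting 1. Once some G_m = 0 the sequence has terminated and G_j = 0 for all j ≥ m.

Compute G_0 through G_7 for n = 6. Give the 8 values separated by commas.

(0) 6|_2 = 2^2 + 2 ↦ 3^3 + 3|_3 = 30 ⇒ 29
(1) 29|_3 = 3^3 + 2 ↦ 4^4 + 2|_4 = 258 ⇒ 257
(2) 257|_4 = 4^4 + 1 ↦ 5^5 + 1|_5 = 3126 ⇒ 3125
(3) 3125|_5 = 5^5 ↦ 6^6|_6 = 46656 ⇒ 46655
(4) 46655|_6 = 5·6^5 + 5·6^4 + 5·6^3 + 5·6^2 + 5·6 + 5 ↦ 5·7^5 + 5·7^4 + 5·7^3 + 5·7^2 + 5·7 + 5|_7 = 98040 ⇒ 98039
(5) 98039|_7 = 5·7^5 + 5·7^4 + 5·7^3 + 5·7^2 + 5·7 + 4 ↦ 5·8^5 + 5·8^4 + 5·8^3 + 5·8^2 + 5·8 + 4|_8 = 187244 ⇒ 187243
(6) 187243|_8 = 5·8^5 + 5·8^4 + 5·8^3 + 5·8^2 + 5·8 + 3 ↦ 5·9^5 + 5·9^4 + 5·9^3 + 5·9^2 + 5·9 + 3|_9 = 332148 ⇒ 332147

6, 29, 257, 3125, 46655, 98039, 187243, 332147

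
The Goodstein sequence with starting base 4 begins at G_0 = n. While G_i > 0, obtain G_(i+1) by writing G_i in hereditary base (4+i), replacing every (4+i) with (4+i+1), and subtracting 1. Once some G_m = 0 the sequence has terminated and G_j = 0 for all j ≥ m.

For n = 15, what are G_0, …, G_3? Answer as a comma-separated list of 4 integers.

base 4: 15 = 3·4 + 3; at 5: 3·5 + 3 = 18; next = 17
base 5: 17 = 3·5 + 2; at 6: 3·6 + 2 = 20; next = 19
base 6: 19 = 3·6 + 1; at 7: 3·7 + 1 = 22; next = 21

15, 17, 19, 21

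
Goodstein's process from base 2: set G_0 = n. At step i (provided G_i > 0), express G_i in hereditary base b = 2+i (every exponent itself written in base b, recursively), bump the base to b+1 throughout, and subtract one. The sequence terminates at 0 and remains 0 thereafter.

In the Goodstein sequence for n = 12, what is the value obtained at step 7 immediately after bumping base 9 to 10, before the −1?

100000000212

G_0 = 12. HB_2(12) = 2^(2 + 1) + 2^2. Bump = 108. G_1 = 107.
G_1 = 107. HB_3(107) = 3^(3 + 1) + 2·3^2 + 2·3 + 2. Bump = 1066. G_2 = 1065.
G_2 = 1065. HB_4(1065) = 4^(4 + 1) + 2·4^2 + 2·4 + 1. Bump = 15686. G_3 = 15685.
G_3 = 15685. HB_5(15685) = 5^(5 + 1) + 2·5^2 + 2·5. Bump = 280020. G_4 = 280019.
G_4 = 280019. HB_6(280019) = 6^(6 + 1) + 2·6^2 + 6 + 5. Bump = 5764911. G_5 = 5764910.
G_5 = 5764910. HB_7(5764910) = 7^(7 + 1) + 2·7^2 + 7 + 4. Bump = 134217868. G_6 = 134217867.
G_6 = 134217867. HB_8(134217867) = 8^(8 + 1) + 2·8^2 + 8 + 3. Bump = 3486784575. G_7 = 3486784574.
G_7 = 3486784574. HB_9(3486784574) = 9^(9 + 1) + 2·9^2 + 9 + 2. Bump = 100000000212. G_8 = 100000000211.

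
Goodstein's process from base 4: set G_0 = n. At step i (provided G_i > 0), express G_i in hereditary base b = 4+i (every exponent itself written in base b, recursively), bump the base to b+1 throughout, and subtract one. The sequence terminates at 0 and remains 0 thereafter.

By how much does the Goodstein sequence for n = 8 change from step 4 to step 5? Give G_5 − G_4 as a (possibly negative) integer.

(0) 8|_4 = 2·4 ↦ 2·5|_5 = 10 ⇒ 9
(1) 9|_5 = 5 + 4 ↦ 6 + 4|_6 = 10 ⇒ 9
(2) 9|_6 = 6 + 3 ↦ 7 + 3|_7 = 10 ⇒ 9
(3) 9|_7 = 7 + 2 ↦ 8 + 2|_8 = 10 ⇒ 9
(4) 9|_8 = 8 + 1 ↦ 9 + 1|_9 = 10 ⇒ 9

0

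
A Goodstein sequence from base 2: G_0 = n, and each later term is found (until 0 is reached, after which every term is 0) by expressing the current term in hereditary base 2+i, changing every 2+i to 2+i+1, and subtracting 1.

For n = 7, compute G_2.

259

G_0 = 7. HB_2(7) = 2^2 + 2 + 1. Bump = 31. G_1 = 30.
G_1 = 30. HB_3(30) = 3^3 + 3. Bump = 260. G_2 = 259.
G_2 = 259. HB_4(259) = 4^4 + 3. Bump = 3128. G_3 = 3127.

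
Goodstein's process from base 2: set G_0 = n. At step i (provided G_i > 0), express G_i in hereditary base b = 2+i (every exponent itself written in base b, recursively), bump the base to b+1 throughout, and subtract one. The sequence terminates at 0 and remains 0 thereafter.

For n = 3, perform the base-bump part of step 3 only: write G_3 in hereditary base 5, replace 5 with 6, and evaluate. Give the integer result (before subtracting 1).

2

(0) 3|_2 = 2 + 1 ↦ 3 + 1|_3 = 4 ⇒ 3
(1) 3|_3 = 3 ↦ 4|_4 = 4 ⇒ 3
(2) 3|_4 = 3 ↦ 3|_5 = 3 ⇒ 2
(3) 2|_5 = 2 ↦ 2|_6 = 2 ⇒ 1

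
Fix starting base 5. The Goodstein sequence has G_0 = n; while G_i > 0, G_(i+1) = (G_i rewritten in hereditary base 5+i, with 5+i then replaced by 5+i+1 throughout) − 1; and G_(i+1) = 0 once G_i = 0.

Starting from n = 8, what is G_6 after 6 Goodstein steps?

6

step 0: 8 = 5 + 3; sub 6 for 5: 6 + 3; = 9; G_1 = 9−1 = 8
step 1: 8 = 6 + 2; sub 7 for 6: 7 + 2; = 9; G_2 = 9−1 = 8
step 2: 8 = 7 + 1; sub 8 for 7: 8 + 1; = 9; G_3 = 9−1 = 8
step 3: 8 = 8; sub 9 for 8: 9; = 9; G_4 = 9−1 = 8
step 4: 8 = 8; sub 10 for 9: 8; = 8; G_5 = 8−1 = 7
step 5: 7 = 7; sub 11 for 10: 7; = 7; G_6 = 7−1 = 6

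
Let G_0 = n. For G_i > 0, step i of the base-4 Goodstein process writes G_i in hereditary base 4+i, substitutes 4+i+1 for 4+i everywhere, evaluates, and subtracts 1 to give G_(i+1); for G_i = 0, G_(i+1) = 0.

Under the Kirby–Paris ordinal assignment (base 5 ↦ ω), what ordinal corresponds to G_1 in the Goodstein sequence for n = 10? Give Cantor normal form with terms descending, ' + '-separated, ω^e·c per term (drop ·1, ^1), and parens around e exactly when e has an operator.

ω·2 + 1

base 4: 10 = 2·4 + 2; at 5: 2·5 + 2 = 12; next = 11
base 5: 11 = 2·5 + 1; at 6: 2·6 + 1 = 13; next = 12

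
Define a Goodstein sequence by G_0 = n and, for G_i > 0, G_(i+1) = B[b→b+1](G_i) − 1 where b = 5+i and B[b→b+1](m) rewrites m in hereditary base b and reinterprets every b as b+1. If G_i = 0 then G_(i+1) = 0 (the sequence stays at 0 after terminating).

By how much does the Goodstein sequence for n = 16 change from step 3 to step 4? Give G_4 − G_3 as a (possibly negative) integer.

1

[0] 16 ≡ 3·5 + 1 (base 5). Lift 6: 19. −1: 18.
[1] 18 ≡ 3·6 (base 6). Lift 7: 21. −1: 20.
[2] 20 ≡ 2·7 + 6 (base 7). Lift 8: 22. −1: 21.
[3] 21 ≡ 2·8 + 5 (base 8). Lift 9: 23. −1: 22.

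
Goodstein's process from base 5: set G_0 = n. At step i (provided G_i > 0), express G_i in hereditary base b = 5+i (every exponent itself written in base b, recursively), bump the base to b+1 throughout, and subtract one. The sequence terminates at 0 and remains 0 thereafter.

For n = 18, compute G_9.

base 5: 18 = 3·5 + 3; at 6: 3·6 + 3 = 21; next = 20
base 6: 20 = 3·6 + 2; at 7: 3·7 + 2 = 23; next = 22
base 7: 22 = 3·7 + 1; at 8: 3·8 + 1 = 25; next = 24
base 8: 24 = 3·8; at 9: 3·9 = 27; next = 26
base 9: 26 = 2·9 + 8; at 10: 2·10 + 8 = 28; next = 27
base 10: 27 = 2·10 + 7; at 11: 2·11 + 7 = 29; next = 28
base 11: 28 = 2·11 + 6; at 12: 2·12 + 6 = 30; next = 29
base 12: 29 = 2·12 + 5; at 13: 2·13 + 5 = 31; next = 30
base 13: 30 = 2·13 + 4; at 14: 2·14 + 4 = 32; next = 31

31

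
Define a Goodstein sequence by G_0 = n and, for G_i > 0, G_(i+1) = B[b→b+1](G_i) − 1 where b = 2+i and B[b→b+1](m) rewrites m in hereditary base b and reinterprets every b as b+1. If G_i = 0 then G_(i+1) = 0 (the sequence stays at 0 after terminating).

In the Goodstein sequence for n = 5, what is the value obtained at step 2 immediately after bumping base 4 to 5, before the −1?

468

i=0: 5 = 2^2 + 1 (b=2); 2→3: 3^3 + 1 = 28; 28−1 = 27
i=1: 27 = 3^3 (b=3); 3→4: 4^4 = 256; 256−1 = 255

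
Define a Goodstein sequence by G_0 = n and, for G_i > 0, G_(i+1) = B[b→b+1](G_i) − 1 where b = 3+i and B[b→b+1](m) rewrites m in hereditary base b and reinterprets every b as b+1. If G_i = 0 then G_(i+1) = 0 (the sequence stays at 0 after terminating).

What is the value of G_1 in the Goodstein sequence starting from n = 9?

15

G_0 = 9. HB_3(9) = 3^2. Bump = 16. G_1 = 15.
G_1 = 15. HB_4(15) = 3·4 + 3. Bump = 18. G_2 = 17.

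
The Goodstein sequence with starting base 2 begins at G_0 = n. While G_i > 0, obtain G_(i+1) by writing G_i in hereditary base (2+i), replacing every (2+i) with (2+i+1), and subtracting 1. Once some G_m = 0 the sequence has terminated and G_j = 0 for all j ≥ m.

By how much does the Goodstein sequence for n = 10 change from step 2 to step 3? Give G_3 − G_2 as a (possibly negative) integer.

14600

step 0: 10 = 2^(2 + 1) + 2; sub 3 for 2: 3^(3 + 1) + 3; = 84; G_1 = 84−1 = 83
step 1: 83 = 3^(3 + 1) + 2; sub 4 for 3: 4^(4 + 1) + 2; = 1026; G_2 = 1026−1 = 1025
step 2: 1025 = 4^(4 + 1) + 1; sub 5 for 4: 5^(5 + 1) + 1; = 15626; G_3 = 15626−1 = 15625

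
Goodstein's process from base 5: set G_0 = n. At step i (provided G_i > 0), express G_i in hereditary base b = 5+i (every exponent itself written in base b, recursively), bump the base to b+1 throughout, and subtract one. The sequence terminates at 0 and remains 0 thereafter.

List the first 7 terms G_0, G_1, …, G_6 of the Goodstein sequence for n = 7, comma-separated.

7, 7, 7, 7, 6, 5, 4

(0) 7|_5 = 5 + 2 ↦ 6 + 2|_6 = 8 ⇒ 7
(1) 7|_6 = 6 + 1 ↦ 7 + 1|_7 = 8 ⇒ 7
(2) 7|_7 = 7 ↦ 8|_8 = 8 ⇒ 7
(3) 7|_8 = 7 ↦ 7|_9 = 7 ⇒ 6
(4) 6|_9 = 6 ↦ 6|_10 = 6 ⇒ 5
(5) 5|_10 = 5 ↦ 5|_11 = 5 ⇒ 4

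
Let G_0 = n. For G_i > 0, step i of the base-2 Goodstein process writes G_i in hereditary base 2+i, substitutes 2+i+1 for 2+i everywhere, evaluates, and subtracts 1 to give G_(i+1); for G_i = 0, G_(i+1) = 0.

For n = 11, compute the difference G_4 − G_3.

264310

G_0 = 11. HB_2(11) = 2^(2 + 1) + 2 + 1. Bump = 85. G_1 = 84.
G_1 = 84. HB_3(84) = 3^(3 + 1) + 3. Bump = 1028. G_2 = 1027.
G_2 = 1027. HB_4(1027) = 4^(4 + 1) + 3. Bump = 15628. G_3 = 15627.
G_3 = 15627. HB_5(15627) = 5^(5 + 1) + 2. Bump = 279938. G_4 = 279937.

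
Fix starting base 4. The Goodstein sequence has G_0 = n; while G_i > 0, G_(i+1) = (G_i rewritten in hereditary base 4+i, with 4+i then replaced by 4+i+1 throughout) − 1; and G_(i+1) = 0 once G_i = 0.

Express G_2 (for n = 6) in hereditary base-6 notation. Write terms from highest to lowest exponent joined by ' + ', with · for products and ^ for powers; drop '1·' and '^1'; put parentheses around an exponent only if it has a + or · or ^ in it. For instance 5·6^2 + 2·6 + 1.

(0) 6|_4 = 4 + 2 ↦ 5 + 2|_5 = 7 ⇒ 6
(1) 6|_5 = 5 + 1 ↦ 6 + 1|_6 = 7 ⇒ 6

6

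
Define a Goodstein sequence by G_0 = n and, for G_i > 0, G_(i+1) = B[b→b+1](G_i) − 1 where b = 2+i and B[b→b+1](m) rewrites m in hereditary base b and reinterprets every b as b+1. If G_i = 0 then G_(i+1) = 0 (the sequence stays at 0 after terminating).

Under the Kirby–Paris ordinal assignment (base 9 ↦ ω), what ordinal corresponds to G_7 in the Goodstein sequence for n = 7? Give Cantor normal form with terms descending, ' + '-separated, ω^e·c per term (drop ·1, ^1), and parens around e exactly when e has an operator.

ω^7·7 + ω^6·7 + ω^5·7 + ω^4·7 + ω^3·7 + ω^2·7 + ω·7 + 6

i=0: 7 = 2^2 + 2 + 1 (b=2); 2→3: 3^3 + 3 + 1 = 31; 31−1 = 30
i=1: 30 = 3^3 + 3 (b=3); 3→4: 4^4 + 4 = 260; 260−1 = 259
i=2: 259 = 4^4 + 3 (b=4); 4→5: 5^5 + 3 = 3128; 3128−1 = 3127
i=3: 3127 = 5^5 + 2 (b=5); 5→6: 6^6 + 2 = 46658; 46658−1 = 46657
i=4: 46657 = 6^6 + 1 (b=6); 6→7: 7^7 + 1 = 823544; 823544−1 = 823543
i=5: 823543 = 7^7 (b=7); 7→8: 8^8 = 16777216; 16777216−1 = 16777215
i=6: 16777215 = 7·8^7 + 7·8^6 + 7·8^5 + 7·8^4 + 7·8^3 + 7·8^2 + 7·8 + 7 (b=8); 8→9: 7·9^7 + 7·9^6 + 7·9^5 + 7·9^4 + 7·9^3 + 7·9^2 + 7·9 + 7 = 37665880; 37665880−1 = 37665879
i=7: 37665879 = 7·9^7 + 7·9^6 + 7·9^5 + 7·9^4 + 7·9^3 + 7·9^2 + 7·9 + 6 (b=9); 9→10: 7·10^7 + 7·10^6 + 7·10^5 + 7·10^4 + 7·10^3 + 7·10^2 + 7·10 + 6 = 77777776; 77777776−1 = 77777775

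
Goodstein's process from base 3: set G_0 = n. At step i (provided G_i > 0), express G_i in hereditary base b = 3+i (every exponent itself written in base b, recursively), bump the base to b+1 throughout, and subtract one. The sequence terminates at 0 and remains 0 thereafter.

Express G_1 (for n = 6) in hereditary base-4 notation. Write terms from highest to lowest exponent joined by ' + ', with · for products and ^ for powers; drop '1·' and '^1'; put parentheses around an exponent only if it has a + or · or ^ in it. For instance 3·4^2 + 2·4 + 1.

[0] 6 ≡ 2·3 (base 3). Lift 4: 8. −1: 7.
[1] 7 ≡ 4 + 3 (base 4). Lift 5: 8. −1: 7.

4 + 3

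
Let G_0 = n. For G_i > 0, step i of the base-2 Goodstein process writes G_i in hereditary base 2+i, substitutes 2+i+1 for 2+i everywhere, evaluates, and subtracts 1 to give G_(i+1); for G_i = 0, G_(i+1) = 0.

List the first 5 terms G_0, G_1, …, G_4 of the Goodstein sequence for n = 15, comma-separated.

15, 111, 1283, 18752, 326593

[0] 15 ≡ 2^(2 + 1) + 2^2 + 2 + 1 (base 2). Lift 3: 112. −1: 111.
[1] 111 ≡ 3^(3 + 1) + 3^3 + 3 (base 3). Lift 4: 1284. −1: 1283.
[2] 1283 ≡ 4^(4 + 1) + 4^4 + 3 (base 4). Lift 5: 18753. −1: 18752.
[3] 18752 ≡ 5^(5 + 1) + 5^5 + 2 (base 5). Lift 6: 326594. −1: 326593.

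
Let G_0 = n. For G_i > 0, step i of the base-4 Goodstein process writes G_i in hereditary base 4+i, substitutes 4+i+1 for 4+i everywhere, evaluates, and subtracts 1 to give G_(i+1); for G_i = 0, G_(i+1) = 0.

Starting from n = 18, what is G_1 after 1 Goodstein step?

26

base 4: 18 = 4^2 + 2; at 5: 5^2 + 2 = 27; next = 26
base 5: 26 = 5^2 + 1; at 6: 6^2 + 1 = 37; next = 36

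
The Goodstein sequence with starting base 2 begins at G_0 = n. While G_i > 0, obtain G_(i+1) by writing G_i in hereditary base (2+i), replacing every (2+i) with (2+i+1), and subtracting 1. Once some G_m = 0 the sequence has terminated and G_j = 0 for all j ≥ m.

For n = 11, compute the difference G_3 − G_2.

G_0=11  [base 2] 2^(2 + 1) + 2 + 1  →[2↦3]→  3^(3 + 1) + 3 + 1 = 85  −1 ⇒ G_1=84
G_1=84  [base 3] 3^(3 + 1) + 3  →[3↦4]→  4^(4 + 1) + 4 = 1028  −1 ⇒ G_2=1027
G_2=1027  [base 4] 4^(4 + 1) + 3  →[4↦5]→  5^(5 + 1) + 3 = 15628  −1 ⇒ G_3=15627

14600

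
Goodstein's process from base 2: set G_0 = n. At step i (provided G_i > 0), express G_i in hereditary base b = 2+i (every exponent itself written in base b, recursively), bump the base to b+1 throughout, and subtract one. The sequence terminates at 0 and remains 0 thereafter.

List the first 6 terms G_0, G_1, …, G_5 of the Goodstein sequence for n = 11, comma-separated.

step 0: 11 = 2^(2 + 1) + 2 + 1; sub 3 for 2: 3^(3 + 1) + 3 + 1; = 85; G_1 = 85−1 = 84
step 1: 84 = 3^(3 + 1) + 3; sub 4 for 3: 4^(4 + 1) + 4; = 1028; G_2 = 1028−1 = 1027
step 2: 1027 = 4^(4 + 1) + 3; sub 5 for 4: 5^(5 + 1) + 3; = 15628; G_3 = 15628−1 = 15627
step 3: 15627 = 5^(5 + 1) + 2; sub 6 for 5: 6^(6 + 1) + 2; = 279938; G_4 = 279938−1 = 279937
step 4: 279937 = 6^(6 + 1) + 1; sub 7 for 6: 7^(7 + 1) + 1; = 5764802; G_5 = 5764802−1 = 5764801

11, 84, 1027, 15627, 279937, 5764801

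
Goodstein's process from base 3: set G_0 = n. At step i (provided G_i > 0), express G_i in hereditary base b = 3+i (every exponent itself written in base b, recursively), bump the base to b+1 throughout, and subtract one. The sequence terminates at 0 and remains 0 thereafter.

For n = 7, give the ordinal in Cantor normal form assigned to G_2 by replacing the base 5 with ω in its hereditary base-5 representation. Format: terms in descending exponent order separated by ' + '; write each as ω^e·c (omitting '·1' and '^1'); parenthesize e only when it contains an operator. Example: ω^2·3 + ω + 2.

(0) 7|_3 = 2·3 + 1 ↦ 2·4 + 1|_4 = 9 ⇒ 8
(1) 8|_4 = 2·4 ↦ 2·5|_5 = 10 ⇒ 9

ω + 4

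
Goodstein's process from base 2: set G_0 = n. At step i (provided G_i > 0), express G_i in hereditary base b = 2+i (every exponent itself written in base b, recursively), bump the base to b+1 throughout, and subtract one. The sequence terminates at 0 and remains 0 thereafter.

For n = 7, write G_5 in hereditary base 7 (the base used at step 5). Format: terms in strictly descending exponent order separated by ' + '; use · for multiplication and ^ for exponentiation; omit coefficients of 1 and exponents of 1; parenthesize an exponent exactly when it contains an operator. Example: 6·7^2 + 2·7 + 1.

i=0: 7 = 2^2 + 2 + 1 (b=2); 2→3: 3^3 + 3 + 1 = 31; 31−1 = 30
i=1: 30 = 3^3 + 3 (b=3); 3→4: 4^4 + 4 = 260; 260−1 = 259
i=2: 259 = 4^4 + 3 (b=4); 4→5: 5^5 + 3 = 3128; 3128−1 = 3127
i=3: 3127 = 5^5 + 2 (b=5); 5→6: 6^6 + 2 = 46658; 46658−1 = 46657
i=4: 46657 = 6^6 + 1 (b=6); 6→7: 7^7 + 1 = 823544; 823544−1 = 823543
i=5: 823543 = 7^7 (b=7); 7→8: 8^8 = 16777216; 16777216−1 = 16777215

7^7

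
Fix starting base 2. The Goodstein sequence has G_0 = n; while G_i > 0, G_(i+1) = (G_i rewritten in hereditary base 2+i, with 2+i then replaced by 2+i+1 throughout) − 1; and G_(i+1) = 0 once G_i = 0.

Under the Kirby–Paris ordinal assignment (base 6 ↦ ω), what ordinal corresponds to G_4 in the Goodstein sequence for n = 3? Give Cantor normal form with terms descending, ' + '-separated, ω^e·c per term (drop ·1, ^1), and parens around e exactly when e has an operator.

G_0=3  [base 2] 2 + 1  →[2↦3]→  3 + 1 = 4  −1 ⇒ G_1=3
G_1=3  [base 3] 3  →[3↦4]→  4 = 4  −1 ⇒ G_2=3
G_2=3  [base 4] 3  →[4↦5]→  3 = 3  −1 ⇒ G_3=2
G_3=2  [base 5] 2  →[5↦6]→  2 = 2  −1 ⇒ G_4=1
G_4=1  [base 6] 1  →[6↦7]→  1 = 1  −1 ⇒ G_5=0

1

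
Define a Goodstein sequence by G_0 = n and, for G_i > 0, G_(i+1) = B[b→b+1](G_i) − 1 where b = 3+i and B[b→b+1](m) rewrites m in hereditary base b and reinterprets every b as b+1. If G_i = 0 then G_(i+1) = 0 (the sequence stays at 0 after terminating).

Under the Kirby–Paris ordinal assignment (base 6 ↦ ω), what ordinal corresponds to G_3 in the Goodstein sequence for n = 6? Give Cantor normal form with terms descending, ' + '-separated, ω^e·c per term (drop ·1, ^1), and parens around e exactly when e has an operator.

ω + 1

[0] 6 ≡ 2·3 (base 3). Lift 4: 8. −1: 7.
[1] 7 ≡ 4 + 3 (base 4). Lift 5: 8. −1: 7.
[2] 7 ≡ 5 + 2 (base 5). Lift 6: 8. −1: 7.
[3] 7 ≡ 6 + 1 (base 6). Lift 7: 8. −1: 7.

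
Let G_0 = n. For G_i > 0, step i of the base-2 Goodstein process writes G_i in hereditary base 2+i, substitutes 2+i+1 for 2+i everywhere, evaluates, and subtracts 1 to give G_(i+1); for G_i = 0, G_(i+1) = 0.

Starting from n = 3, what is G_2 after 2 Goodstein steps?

G_0 = 3. HB_2(3) = 2 + 1. Bump = 4. G_1 = 3.
G_1 = 3. HB_3(3) = 3. Bump = 4. G_2 = 3.

3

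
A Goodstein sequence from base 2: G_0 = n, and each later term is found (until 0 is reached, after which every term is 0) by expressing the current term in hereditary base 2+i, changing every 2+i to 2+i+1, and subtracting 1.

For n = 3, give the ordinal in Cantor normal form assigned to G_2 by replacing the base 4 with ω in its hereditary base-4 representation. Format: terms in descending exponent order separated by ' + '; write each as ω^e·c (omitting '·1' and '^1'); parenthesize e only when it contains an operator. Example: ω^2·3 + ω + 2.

3

i=0: 3 = 2 + 1 (b=2); 2→3: 3 + 1 = 4; 4−1 = 3
i=1: 3 = 3 (b=3); 3→4: 4 = 4; 4−1 = 3
i=2: 3 = 3 (b=4); 4→5: 3 = 3; 3−1 = 2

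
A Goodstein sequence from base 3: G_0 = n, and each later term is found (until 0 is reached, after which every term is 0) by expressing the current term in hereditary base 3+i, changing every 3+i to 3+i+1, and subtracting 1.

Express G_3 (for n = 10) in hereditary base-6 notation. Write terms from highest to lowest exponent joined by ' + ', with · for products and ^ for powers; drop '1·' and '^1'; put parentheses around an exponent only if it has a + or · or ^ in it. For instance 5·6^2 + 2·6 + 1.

4·6 + 3

step 0: 10 = 3^2 + 1; sub 4 for 3: 4^2 + 1; = 17; G_1 = 17−1 = 16
step 1: 16 = 4^2; sub 5 for 4: 5^2; = 25; G_2 = 25−1 = 24
step 2: 24 = 4·5 + 4; sub 6 for 5: 4·6 + 4; = 28; G_3 = 28−1 = 27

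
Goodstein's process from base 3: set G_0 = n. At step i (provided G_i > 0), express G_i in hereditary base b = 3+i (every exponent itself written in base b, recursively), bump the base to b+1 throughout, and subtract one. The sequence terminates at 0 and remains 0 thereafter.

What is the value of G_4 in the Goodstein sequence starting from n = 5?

G_0 = 5. HB_3(5) = 3 + 2. Bump = 6. G_1 = 5.
G_1 = 5. HB_4(5) = 4 + 1. Bump = 6. G_2 = 5.
G_2 = 5. HB_5(5) = 5. Bump = 6. G_3 = 5.
G_3 = 5. HB_6(5) = 5. Bump = 5. G_4 = 4.
G_4 = 4. HB_7(4) = 4. Bump = 4. G_5 = 3.

4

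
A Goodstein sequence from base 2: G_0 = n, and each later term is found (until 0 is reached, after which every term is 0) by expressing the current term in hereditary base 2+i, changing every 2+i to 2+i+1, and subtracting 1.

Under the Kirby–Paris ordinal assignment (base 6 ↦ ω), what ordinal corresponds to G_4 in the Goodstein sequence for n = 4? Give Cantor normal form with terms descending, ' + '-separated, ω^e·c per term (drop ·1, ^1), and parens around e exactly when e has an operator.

ω^2·2 + ω + 5

step 0: 4 = 2^2; sub 3 for 2: 3^3; = 27; G_1 = 27−1 = 26
step 1: 26 = 2·3^2 + 2·3 + 2; sub 4 for 3: 2·4^2 + 2·4 + 2; = 42; G_2 = 42−1 = 41
step 2: 41 = 2·4^2 + 2·4 + 1; sub 5 for 4: 2·5^2 + 2·5 + 1; = 61; G_3 = 61−1 = 60
step 3: 60 = 2·5^2 + 2·5; sub 6 for 5: 2·6^2 + 2·6; = 84; G_4 = 84−1 = 83
step 4: 83 = 2·6^2 + 6 + 5; sub 7 for 6: 2·7^2 + 7 + 5; = 110; G_5 = 110−1 = 109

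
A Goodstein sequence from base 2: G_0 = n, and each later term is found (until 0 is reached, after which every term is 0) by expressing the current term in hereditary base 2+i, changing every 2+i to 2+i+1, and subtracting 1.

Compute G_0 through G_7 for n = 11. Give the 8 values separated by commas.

11, 84, 1027, 15627, 279937, 5764801, 134217727, 2749609302

step 0: 11 = 2^(2 + 1) + 2 + 1; sub 3 for 2: 3^(3 + 1) + 3 + 1; = 85; G_1 = 85−1 = 84
step 1: 84 = 3^(3 + 1) + 3; sub 4 for 3: 4^(4 + 1) + 4; = 1028; G_2 = 1028−1 = 1027
step 2: 1027 = 4^(4 + 1) + 3; sub 5 for 4: 5^(5 + 1) + 3; = 15628; G_3 = 15628−1 = 15627
step 3: 15627 = 5^(5 + 1) + 2; sub 6 for 5: 6^(6 + 1) + 2; = 279938; G_4 = 279938−1 = 279937
step 4: 279937 = 6^(6 + 1) + 1; sub 7 for 6: 7^(7 + 1) + 1; = 5764802; G_5 = 5764802−1 = 5764801
step 5: 5764801 = 7^(7 + 1); sub 8 for 7: 8^(8 + 1); = 134217728; G_6 = 134217728−1 = 134217727
step 6: 134217727 = 7·8^8 + 7·8^7 + 7·8^6 + 7·8^5 + 7·8^4 + 7·8^3 + 7·8^2 + 7·8 + 7; sub 9 for 8: 7·9^9 + 7·9^7 + 7·9^6 + 7·9^5 + 7·9^4 + 7·9^3 + 7·9^2 + 7·9 + 7; = 2749609303; G_7 = 2749609303−1 = 2749609302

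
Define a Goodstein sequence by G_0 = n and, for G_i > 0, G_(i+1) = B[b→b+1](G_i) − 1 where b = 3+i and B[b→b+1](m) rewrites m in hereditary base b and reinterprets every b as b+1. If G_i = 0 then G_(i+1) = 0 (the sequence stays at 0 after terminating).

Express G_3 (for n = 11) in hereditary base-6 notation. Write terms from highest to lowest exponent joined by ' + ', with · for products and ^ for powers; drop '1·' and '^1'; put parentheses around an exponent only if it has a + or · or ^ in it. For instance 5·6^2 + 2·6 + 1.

i=0: 11 = 3^2 + 2 (b=3); 3→4: 4^2 + 2 = 18; 18−1 = 17
i=1: 17 = 4^2 + 1 (b=4); 4→5: 5^2 + 1 = 26; 26−1 = 25
i=2: 25 = 5^2 (b=5); 5→6: 6^2 = 36; 36−1 = 35
i=3: 35 = 5·6 + 5 (b=6); 6→7: 5·7 + 5 = 40; 40−1 = 39

5·6 + 5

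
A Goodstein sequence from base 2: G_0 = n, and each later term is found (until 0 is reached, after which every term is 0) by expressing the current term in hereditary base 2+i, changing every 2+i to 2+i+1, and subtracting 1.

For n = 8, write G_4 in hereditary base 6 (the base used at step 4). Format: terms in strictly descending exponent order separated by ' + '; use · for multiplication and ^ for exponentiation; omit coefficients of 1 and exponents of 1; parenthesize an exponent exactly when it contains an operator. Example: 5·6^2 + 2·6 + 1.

G_0=8  [base 2] 2^(2 + 1)  →[2↦3]→  3^(3 + 1) = 81  −1 ⇒ G_1=80
G_1=80  [base 3] 2·3^3 + 2·3^2 + 2·3 + 2  →[3↦4]→  2·4^4 + 2·4^2 + 2·4 + 2 = 554  −1 ⇒ G_2=553
G_2=553  [base 4] 2·4^4 + 2·4^2 + 2·4 + 1  →[4↦5]→  2·5^5 + 2·5^2 + 2·5 + 1 = 6311  −1 ⇒ G_3=6310
G_3=6310  [base 5] 2·5^5 + 2·5^2 + 2·5  →[5↦6]→  2·6^6 + 2·6^2 + 2·6 = 93396  −1 ⇒ G_4=93395

2·6^6 + 2·6^2 + 6 + 5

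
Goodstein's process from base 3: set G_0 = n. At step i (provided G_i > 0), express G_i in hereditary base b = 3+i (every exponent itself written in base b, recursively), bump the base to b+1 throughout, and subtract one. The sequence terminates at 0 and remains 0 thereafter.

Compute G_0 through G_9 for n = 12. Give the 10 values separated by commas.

base 3: 12 = 3^2 + 3; at 4: 4^2 + 4 = 20; next = 19
base 4: 19 = 4^2 + 3; at 5: 5^2 + 3 = 28; next = 27
base 5: 27 = 5^2 + 2; at 6: 6^2 + 2 = 38; next = 37
base 6: 37 = 6^2 + 1; at 7: 7^2 + 1 = 50; next = 49
base 7: 49 = 7^2; at 8: 8^2 = 64; next = 63
base 8: 63 = 7·8 + 7; at 9: 7·9 + 7 = 70; next = 69
base 9: 69 = 7·9 + 6; at 10: 7·10 + 6 = 76; next = 75
base 10: 75 = 7·10 + 5; at 11: 7·11 + 5 = 82; next = 81
base 11: 81 = 7·11 + 4; at 12: 7·12 + 4 = 88; next = 87

12, 19, 27, 37, 49, 63, 69, 75, 81, 87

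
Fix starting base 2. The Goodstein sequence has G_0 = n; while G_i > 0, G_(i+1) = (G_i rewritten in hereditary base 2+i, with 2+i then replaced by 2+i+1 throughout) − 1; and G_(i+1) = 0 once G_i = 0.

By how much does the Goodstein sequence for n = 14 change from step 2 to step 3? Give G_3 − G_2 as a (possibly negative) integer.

17469

i=0: 14 = 2^(2 + 1) + 2^2 + 2 (b=2); 2→3: 3^(3 + 1) + 3^3 + 3 = 111; 111−1 = 110
i=1: 110 = 3^(3 + 1) + 3^3 + 2 (b=3); 3→4: 4^(4 + 1) + 4^4 + 2 = 1282; 1282−1 = 1281
i=2: 1281 = 4^(4 + 1) + 4^4 + 1 (b=4); 4→5: 5^(5 + 1) + 5^5 + 1 = 18751; 18751−1 = 18750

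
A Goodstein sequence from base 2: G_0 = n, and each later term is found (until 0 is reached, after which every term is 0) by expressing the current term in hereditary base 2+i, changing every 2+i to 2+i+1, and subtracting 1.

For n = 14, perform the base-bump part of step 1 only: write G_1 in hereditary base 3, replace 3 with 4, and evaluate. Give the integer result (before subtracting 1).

1282

base 2: 14 = 2^(2 + 1) + 2^2 + 2; at 3: 3^(3 + 1) + 3^3 + 3 = 111; next = 110
base 3: 110 = 3^(3 + 1) + 3^3 + 2; at 4: 4^(4 + 1) + 4^4 + 2 = 1282; next = 1281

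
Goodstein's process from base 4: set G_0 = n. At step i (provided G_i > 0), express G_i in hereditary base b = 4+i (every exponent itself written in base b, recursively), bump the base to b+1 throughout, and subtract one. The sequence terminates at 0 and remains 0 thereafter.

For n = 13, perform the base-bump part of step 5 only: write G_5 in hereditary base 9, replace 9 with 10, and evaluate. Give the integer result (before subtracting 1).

13 —HB4→ 3·4 + 1 —bump→ 3·5 + 1 = 16 —(−1)→ 15
15 —HB5→ 3·5 —bump→ 3·6 = 18 —(−1)→ 17
17 —HB6→ 2·6 + 5 —bump→ 2·7 + 5 = 19 —(−1)→ 18
18 —HB7→ 2·7 + 4 —bump→ 2·8 + 4 = 20 —(−1)→ 19
19 —HB8→ 2·8 + 3 —bump→ 2·9 + 3 = 21 —(−1)→ 20

22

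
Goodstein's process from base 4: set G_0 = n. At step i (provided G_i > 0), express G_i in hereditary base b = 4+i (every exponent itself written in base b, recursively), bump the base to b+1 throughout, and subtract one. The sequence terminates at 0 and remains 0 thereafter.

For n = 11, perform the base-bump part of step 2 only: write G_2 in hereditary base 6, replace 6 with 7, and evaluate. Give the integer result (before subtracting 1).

15

step 0: 11 = 2·4 + 3; sub 5 for 4: 2·5 + 3; = 13; G_1 = 13−1 = 12
step 1: 12 = 2·5 + 2; sub 6 for 5: 2·6 + 2; = 14; G_2 = 14−1 = 13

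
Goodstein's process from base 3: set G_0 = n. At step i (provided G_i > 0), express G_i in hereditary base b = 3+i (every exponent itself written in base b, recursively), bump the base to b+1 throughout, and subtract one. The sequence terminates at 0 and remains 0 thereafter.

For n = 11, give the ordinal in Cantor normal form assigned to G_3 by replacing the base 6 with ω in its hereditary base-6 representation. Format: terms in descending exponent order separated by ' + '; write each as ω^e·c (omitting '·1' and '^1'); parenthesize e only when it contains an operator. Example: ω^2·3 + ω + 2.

ω·5 + 5

G_0=11  [base 3] 3^2 + 2  →[3↦4]→  4^2 + 2 = 18  −1 ⇒ G_1=17
G_1=17  [base 4] 4^2 + 1  →[4↦5]→  5^2 + 1 = 26  −1 ⇒ G_2=25
G_2=25  [base 5] 5^2  →[5↦6]→  6^2 = 36  −1 ⇒ G_3=35
G_3=35  [base 6] 5·6 + 5  →[6↦7]→  5·7 + 5 = 40  −1 ⇒ G_4=39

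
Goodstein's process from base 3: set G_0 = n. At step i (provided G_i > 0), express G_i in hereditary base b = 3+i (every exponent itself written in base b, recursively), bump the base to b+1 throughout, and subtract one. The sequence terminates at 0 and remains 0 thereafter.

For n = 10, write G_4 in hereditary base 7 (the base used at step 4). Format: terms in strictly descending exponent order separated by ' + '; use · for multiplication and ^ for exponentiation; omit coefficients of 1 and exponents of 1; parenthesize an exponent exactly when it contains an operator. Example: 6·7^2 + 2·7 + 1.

[0] 10 ≡ 3^2 + 1 (base 3). Lift 4: 17. −1: 16.
[1] 16 ≡ 4^2 (base 4). Lift 5: 25. −1: 24.
[2] 24 ≡ 4·5 + 4 (base 5). Lift 6: 28. −1: 27.
[3] 27 ≡ 4·6 + 3 (base 6). Lift 7: 31. −1: 30.
[4] 30 ≡ 4·7 + 2 (base 7). Lift 8: 34. −1: 33.

4·7 + 2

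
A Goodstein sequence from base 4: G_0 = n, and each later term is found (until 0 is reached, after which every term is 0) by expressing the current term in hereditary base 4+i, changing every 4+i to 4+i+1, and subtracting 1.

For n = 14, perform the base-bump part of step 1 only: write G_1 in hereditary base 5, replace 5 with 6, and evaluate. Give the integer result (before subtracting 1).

19

base 4: 14 = 3·4 + 2; at 5: 3·5 + 2 = 17; next = 16
base 5: 16 = 3·5 + 1; at 6: 3·6 + 1 = 19; next = 18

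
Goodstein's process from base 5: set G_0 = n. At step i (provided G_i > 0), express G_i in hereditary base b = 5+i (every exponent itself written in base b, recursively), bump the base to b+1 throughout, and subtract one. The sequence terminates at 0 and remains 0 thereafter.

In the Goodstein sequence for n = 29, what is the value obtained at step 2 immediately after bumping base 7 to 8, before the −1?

66

step 0: 29 = 5^2 + 4; sub 6 for 5: 6^2 + 4; = 40; G_1 = 40−1 = 39
step 1: 39 = 6^2 + 3; sub 7 for 6: 7^2 + 3; = 52; G_2 = 52−1 = 51
step 2: 51 = 7^2 + 2; sub 8 for 7: 8^2 + 2; = 66; G_3 = 66−1 = 65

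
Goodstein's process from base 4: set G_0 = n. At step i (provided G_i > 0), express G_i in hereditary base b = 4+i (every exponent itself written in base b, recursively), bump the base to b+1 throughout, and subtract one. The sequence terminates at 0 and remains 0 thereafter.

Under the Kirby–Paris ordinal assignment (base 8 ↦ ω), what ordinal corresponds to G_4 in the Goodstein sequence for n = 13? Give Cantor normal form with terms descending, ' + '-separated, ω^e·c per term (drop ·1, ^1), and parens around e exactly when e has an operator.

ω·2 + 3

(0) 13|_4 = 3·4 + 1 ↦ 3·5 + 1|_5 = 16 ⇒ 15
(1) 15|_5 = 3·5 ↦ 3·6|_6 = 18 ⇒ 17
(2) 17|_6 = 2·6 + 5 ↦ 2·7 + 5|_7 = 19 ⇒ 18
(3) 18|_7 = 2·7 + 4 ↦ 2·8 + 4|_8 = 20 ⇒ 19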